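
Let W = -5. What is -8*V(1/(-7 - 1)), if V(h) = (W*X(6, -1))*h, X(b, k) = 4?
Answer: -20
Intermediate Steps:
V(h) = -20*h (V(h) = (-5*4)*h = -20*h)
-8*V(1/(-7 - 1)) = -(-160)/(-7 - 1) = -(-160)/(-8) = -(-160)*(-1)/8 = -8*5/2 = -20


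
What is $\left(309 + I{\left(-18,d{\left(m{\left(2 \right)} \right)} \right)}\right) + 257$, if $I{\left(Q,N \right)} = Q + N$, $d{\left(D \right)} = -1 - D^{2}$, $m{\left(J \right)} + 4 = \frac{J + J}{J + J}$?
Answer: $538$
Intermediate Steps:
$m{\left(J \right)} = -3$ ($m{\left(J \right)} = -4 + \frac{J + J}{J + J} = -4 + \frac{2 J}{2 J} = -4 + 2 J \frac{1}{2 J} = -4 + 1 = -3$)
$I{\left(Q,N \right)} = N + Q$
$\left(309 + I{\left(-18,d{\left(m{\left(2 \right)} \right)} \right)}\right) + 257 = \left(309 - 28\right) + 257 = 281 + 257 = 538$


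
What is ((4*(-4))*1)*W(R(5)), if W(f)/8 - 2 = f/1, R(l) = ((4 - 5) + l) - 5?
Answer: -128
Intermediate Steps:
R(l) = -6 + l (R(l) = (-1 + l) - 5 = -6 + l)
W(f) = 16 + 8*f (W(f) = 16 + 8*(f/1) = 16 + 8*(f*1) = 16 + 8*f)
((4*(-4))*1)*W(R(5)) = ((4*(-4))*1)*(16 + 8*(-6 + 5)) = (-16*1)*(16 + 8*(-1)) = -16*(16 - 8) = -16*8 = -128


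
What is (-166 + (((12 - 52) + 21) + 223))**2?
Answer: 1444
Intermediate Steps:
(-166 + (((12 - 52) + 21) + 223))**2 = (-166 + ((-40 + 21) + 223))**2 = (-166 + (-19 + 223))**2 = (-166 + 204)**2 = 38**2 = 1444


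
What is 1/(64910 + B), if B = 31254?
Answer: 1/96164 ≈ 1.0399e-5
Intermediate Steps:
1/(64910 + B) = 1/(64910 + 31254) = 1/96164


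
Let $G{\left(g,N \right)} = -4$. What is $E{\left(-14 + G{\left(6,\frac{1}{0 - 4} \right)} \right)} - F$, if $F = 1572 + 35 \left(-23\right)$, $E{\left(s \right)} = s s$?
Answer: $-443$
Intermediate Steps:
$E{\left(s \right)} = s^{2}$
$F = 767$ ($F = 1572 - 805 = 767$)
$E{\left(-14 + G{\left(6,\frac{1}{0 - 4} \right)} \right)} - F = \left(-14 - 4\right)^{2} - 767 = \left(-18\right)^{2} - 767 = 324 - 767 = -443$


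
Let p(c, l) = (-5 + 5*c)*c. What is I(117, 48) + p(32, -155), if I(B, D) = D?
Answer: 5008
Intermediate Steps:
p(c, l) = c*(-5 + 5*c)
I(117, 48) + p(32, -155) = 48 + 5*32*(-1 + 32) = 48 + 5*32*31 = 48 + 4960 = 5008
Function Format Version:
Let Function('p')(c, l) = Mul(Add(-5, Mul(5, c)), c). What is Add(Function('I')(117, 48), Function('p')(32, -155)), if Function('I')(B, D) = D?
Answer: 5008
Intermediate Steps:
Function('p')(c, l) = Mul(c, Add(-5, Mul(5, c)))
Add(Function('I')(117, 48), Function('p')(32, -155)) = Add(48, Mul(5, 32, Add(-1, 32))) = Add(48, Mul(5, 32, 31)) = Add(48, 4960) = 5008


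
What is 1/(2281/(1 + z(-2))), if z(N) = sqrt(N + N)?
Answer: 1/2281 + 2*I/2281 ≈ 0.0004384 + 0.00087681*I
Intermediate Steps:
z(N) = sqrt(2)*sqrt(N) (z(N) = sqrt(2*N) = sqrt(2)*sqrt(N))
1/(2281/(1 + z(-2))) = 1/(2281/(1 + sqrt(2)*sqrt(-2))) = 1/(2281/(1 + sqrt(2)*(I*sqrt(2)))) = 1/(2281/(1 + 2*I)) = 1/(2281*((1 - 2*I)/5)) = 1/(2281*(1 - 2*I)/5) = 1/2281 + 2*I/2281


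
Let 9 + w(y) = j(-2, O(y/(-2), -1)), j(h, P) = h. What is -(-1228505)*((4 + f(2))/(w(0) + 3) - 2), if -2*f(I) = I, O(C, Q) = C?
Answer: -23341595/8 ≈ -2.9177e+6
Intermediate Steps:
w(y) = -11 (w(y) = -9 - 2 = -11)
f(I) = -I/2
-(-1228505)*((4 + f(2))/(w(0) + 3) - 2) = -(-1228505)*((4 - 1/2*2)/(-11 + 3) - 2) = -(-1228505)*((4 - 1)/(-8) - 2) = -(-1228505)*(3*(-1/8) - 2) = -(-1228505)*(-3/8 - 2) = -(-1228505)*(-19)/8 = -245701*95/8 = -23341595/8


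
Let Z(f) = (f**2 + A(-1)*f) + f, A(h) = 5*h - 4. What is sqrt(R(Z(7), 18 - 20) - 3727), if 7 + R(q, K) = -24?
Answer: I*sqrt(3758) ≈ 61.303*I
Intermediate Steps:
A(h) = -4 + 5*h
Z(f) = f**2 - 8*f (Z(f) = (f**2 + (-4 + 5*(-1))*f) + f = (f**2 + (-4 - 5)*f) + f = (f**2 - 9*f) + f = f**2 - 8*f)
R(q, K) = -31 (R(q, K) = -7 - 24 = -31)
sqrt(R(Z(7), 18 - 20) - 3727) = sqrt(-31 - 3727) = sqrt(-3758) = I*sqrt(3758)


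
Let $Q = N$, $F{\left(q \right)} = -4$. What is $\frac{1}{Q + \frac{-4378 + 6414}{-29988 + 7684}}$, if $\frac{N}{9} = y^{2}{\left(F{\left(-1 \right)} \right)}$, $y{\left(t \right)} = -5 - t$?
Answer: $\frac{5576}{49675} \approx 0.11225$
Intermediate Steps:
$N = 9$ ($N = 9 \left(-5 - -4\right)^{2} = 9 \left(-5 + 4\right)^{2} = 9 \left(-1\right)^{2} = 9 \cdot 1 = 9$)
$Q = 9$
$\frac{1}{Q + \frac{-4378 + 6414}{-29988 + 7684}} = \frac{1}{9 + \frac{-4378 + 6414}{-29988 + 7684}} = \frac{1}{9 + \frac{2036}{-22304}} = \frac{1}{9 + 2036 \left(- \frac{1}{22304}\right)} = \frac{1}{9 - \frac{509}{5576}} = \frac{1}{\frac{49675}{5576}} = \frac{5576}{49675}$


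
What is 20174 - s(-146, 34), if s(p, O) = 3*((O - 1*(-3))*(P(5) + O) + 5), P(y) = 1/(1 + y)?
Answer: 32733/2 ≈ 16367.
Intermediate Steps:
s(p, O) = 15 + 3*(3 + O)*(⅙ + O) (s(p, O) = 3*((O - 1*(-3))*(1/(1 + 5) + O) + 5) = 3*((O + 3)*(1/6 + O) + 5) = 3*((3 + O)*(⅙ + O) + 5) = 3*(5 + (3 + O)*(⅙ + O)) = 15 + 3*(3 + O)*(⅙ + O))
20174 - s(-146, 34) = 20174 - (33/2 + 3*34² + (19/2)*34) = 20174 - (33/2 + 3*1156 + 323) = 20174 - (33/2 + 3468 + 323) = 20174 - 1*7615/2 = 20174 - 7615/2 = 32733/2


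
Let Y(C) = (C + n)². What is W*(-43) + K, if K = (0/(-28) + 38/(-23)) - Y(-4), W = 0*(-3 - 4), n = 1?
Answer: -245/23 ≈ -10.652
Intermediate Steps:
W = 0 (W = 0*(-7) = 0)
Y(C) = (1 + C)² (Y(C) = (C + 1)² = (1 + C)²)
K = -245/23 (K = (0/(-28) + 38/(-23)) - (1 - 4)² = (0*(-1/28) + 38*(-1/23)) - 1*(-3)² = (0 - 38/23) - 1*9 = -38/23 - 9 = -245/23 ≈ -10.652)
W*(-43) + K = 0*(-43) - 245/23 = 0 - 245/23 = -245/23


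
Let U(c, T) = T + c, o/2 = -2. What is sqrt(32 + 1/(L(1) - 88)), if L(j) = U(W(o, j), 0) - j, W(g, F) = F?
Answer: sqrt(61930)/44 ≈ 5.6559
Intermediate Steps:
o = -4 (o = 2*(-2) = -4)
L(j) = 0 (L(j) = (0 + j) - j = j - j = 0)
sqrt(32 + 1/(L(1) - 88)) = sqrt(32 + 1/(0 - 88)) = sqrt(32 + 1/(-88)) = sqrt(32 - 1/88) = sqrt(2815/88) = sqrt(61930)/44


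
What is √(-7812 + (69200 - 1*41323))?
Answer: √20065 ≈ 141.65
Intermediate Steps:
√(-7812 + (69200 - 1*41323)) = √(-7812 + (69200 - 41323)) = √(-7812 + 27877) = √20065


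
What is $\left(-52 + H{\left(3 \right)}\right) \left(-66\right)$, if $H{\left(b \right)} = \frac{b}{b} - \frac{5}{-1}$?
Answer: $3036$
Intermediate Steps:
$H{\left(b \right)} = 6$ ($H{\left(b \right)} = 1 - -5 = 1 + 5 = 6$)
$\left(-52 + H{\left(3 \right)}\right) \left(-66\right) = \left(-52 + 6\right) \left(-66\right) = \left(-46\right) \left(-66\right) = 3036$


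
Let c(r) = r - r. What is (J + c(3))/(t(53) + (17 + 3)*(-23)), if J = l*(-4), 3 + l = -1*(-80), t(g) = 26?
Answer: 22/31 ≈ 0.70968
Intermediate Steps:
l = 77 (l = -3 - 1*(-80) = -3 + 80 = 77)
J = -308 (J = 77*(-4) = -308)
c(r) = 0
(J + c(3))/(t(53) + (17 + 3)*(-23)) = (-308 + 0)/(26 + (17 + 3)*(-23)) = -308/(26 + 20*(-23)) = -308/(26 - 460) = -308/(-434) = -308*(-1/434) = 22/31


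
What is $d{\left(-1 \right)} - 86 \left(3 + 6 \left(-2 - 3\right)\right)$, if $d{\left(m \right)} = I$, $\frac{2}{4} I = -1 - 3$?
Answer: $2314$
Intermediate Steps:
$I = -8$ ($I = 2 \left(-1 - 3\right) = 2 \left(-4\right) = -8$)
$d{\left(m \right)} = -8$
$d{\left(-1 \right)} - 86 \left(3 + 6 \left(-2 - 3\right)\right) = -8 - 86 \left(3 + 6 \left(-2 - 3\right)\right) = -8 - 86 \left(3 + 6 \left(-5\right)\right) = -8 - 86 \left(3 - 30\right) = -8 - -2322 = -8 + 2322 = 2314$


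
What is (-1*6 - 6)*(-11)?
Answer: 132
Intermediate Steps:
(-1*6 - 6)*(-11) = (-6 - 6)*(-11) = -12*(-11) = 132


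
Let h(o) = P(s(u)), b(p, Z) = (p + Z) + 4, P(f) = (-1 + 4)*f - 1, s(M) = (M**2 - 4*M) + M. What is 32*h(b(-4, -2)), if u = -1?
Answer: 352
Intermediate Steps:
s(M) = M**2 - 3*M
P(f) = -1 + 3*f (P(f) = 3*f - 1 = -1 + 3*f)
b(p, Z) = 4 + Z + p (b(p, Z) = (Z + p) + 4 = 4 + Z + p)
h(o) = 11 (h(o) = -1 + 3*(-(-3 - 1)) = -1 + 3*(-1*(-4)) = -1 + 3*4 = -1 + 12 = 11)
32*h(b(-4, -2)) = 32*11 = 352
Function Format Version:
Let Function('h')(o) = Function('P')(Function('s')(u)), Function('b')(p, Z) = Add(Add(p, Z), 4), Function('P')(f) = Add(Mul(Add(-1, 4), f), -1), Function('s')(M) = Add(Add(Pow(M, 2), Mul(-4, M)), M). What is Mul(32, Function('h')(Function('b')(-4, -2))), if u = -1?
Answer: 352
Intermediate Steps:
Function('s')(M) = Add(Pow(M, 2), Mul(-3, M))
Function('P')(f) = Add(-1, Mul(3, f)) (Function('P')(f) = Add(Mul(3, f), -1) = Add(-1, Mul(3, f)))
Function('b')(p, Z) = Add(4, Z, p) (Function('b')(p, Z) = Add(Add(Z, p), 4) = Add(4, Z, p))
Function('h')(o) = 11 (Function('h')(o) = Add(-1, Mul(3, Mul(-1, Add(-3, -1)))) = Add(-1, Mul(3, Mul(-1, -4))) = Add(-1, Mul(3, 4)) = Add(-1, 12) = 11)
Mul(32, Function('h')(Function('b')(-4, -2))) = Mul(32, 11) = 352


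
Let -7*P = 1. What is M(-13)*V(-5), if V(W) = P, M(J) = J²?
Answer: -169/7 ≈ -24.143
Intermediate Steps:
P = -⅐ (P = -⅐*1 = -⅐ ≈ -0.14286)
V(W) = -⅐
M(-13)*V(-5) = (-13)²*(-⅐) = 169*(-⅐) = -169/7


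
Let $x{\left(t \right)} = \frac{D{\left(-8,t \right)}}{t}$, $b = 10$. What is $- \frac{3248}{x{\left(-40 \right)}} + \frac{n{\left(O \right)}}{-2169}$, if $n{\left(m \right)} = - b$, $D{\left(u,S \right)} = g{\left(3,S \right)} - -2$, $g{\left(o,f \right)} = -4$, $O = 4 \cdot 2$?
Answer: $- \frac{140898230}{2169} \approx -64960.0$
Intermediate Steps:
$O = 8$
$D{\left(u,S \right)} = -2$ ($D{\left(u,S \right)} = -4 - -2 = -4 + 2 = -2$)
$x{\left(t \right)} = - \frac{2}{t}$
$n{\left(m \right)} = -10$ ($n{\left(m \right)} = \left(-1\right) 10 = -10$)
$- \frac{3248}{x{\left(-40 \right)}} + \frac{n{\left(O \right)}}{-2169} = - \frac{3248}{\left(-2\right) \frac{1}{-40}} - \frac{10}{-2169} = - \frac{3248}{\left(-2\right) \left(- \frac{1}{40}\right)} - - \frac{10}{2169} = - 3248 \frac{1}{\frac{1}{20}} + \frac{10}{2169} = \left(-3248\right) 20 + \frac{10}{2169} = -64960 + \frac{10}{2169} = - \frac{140898230}{2169}$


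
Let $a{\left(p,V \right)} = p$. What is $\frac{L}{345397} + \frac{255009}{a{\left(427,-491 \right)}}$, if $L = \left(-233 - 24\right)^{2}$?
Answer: $\frac{88107546496}{147484519} \approx 597.4$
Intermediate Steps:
$L = 66049$ ($L = \left(-257\right)^{2} = 66049$)
$\frac{L}{345397} + \frac{255009}{a{\left(427,-491 \right)}} = \frac{66049}{345397} + \frac{255009}{427} = \frac{88107546496}{147484519}$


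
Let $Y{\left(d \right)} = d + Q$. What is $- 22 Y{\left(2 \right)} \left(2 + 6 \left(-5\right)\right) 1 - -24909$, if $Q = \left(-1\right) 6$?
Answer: $22445$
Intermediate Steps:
$Q = -6$
$Y{\left(d \right)} = -6 + d$ ($Y{\left(d \right)} = d - 6 = -6 + d$)
$- 22 Y{\left(2 \right)} \left(2 + 6 \left(-5\right)\right) 1 - -24909 = - 22 \left(-6 + 2\right) \left(2 + 6 \left(-5\right)\right) 1 - -24909 = - 22 \left(- 4 \left(2 - 30\right)\right) 1 + 24909 = - 22 \left(\left(-4\right) \left(-28\right)\right) 1 + 24909 = \left(-22\right) 112 \cdot 1 + 24909 = \left(-2464\right) 1 + 24909 = -2464 + 24909 = 22445$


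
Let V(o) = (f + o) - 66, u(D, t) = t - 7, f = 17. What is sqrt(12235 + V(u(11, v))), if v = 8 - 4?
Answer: sqrt(12183) ≈ 110.38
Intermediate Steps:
v = 4
u(D, t) = -7 + t
V(o) = -49 + o (V(o) = (17 + o) - 66 = -49 + o)
sqrt(12235 + V(u(11, v))) = sqrt(12235 + (-49 + (-7 + 4))) = sqrt(12235 + (-49 - 3)) = sqrt(12235 - 52) = sqrt(12183)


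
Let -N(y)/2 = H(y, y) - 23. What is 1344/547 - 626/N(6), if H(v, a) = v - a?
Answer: -140299/12581 ≈ -11.152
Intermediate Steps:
N(y) = 46 (N(y) = -2*((y - y) - 23) = -2*(0 - 23) = -2*(-23) = 46)
1344/547 - 626/N(6) = 1344/547 - 626/46 = 1344*(1/547) - 626*1/46 = 1344/547 - 313/23 = -140299/12581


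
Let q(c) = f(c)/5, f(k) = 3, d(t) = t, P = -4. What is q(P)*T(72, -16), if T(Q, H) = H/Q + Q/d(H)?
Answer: -17/6 ≈ -2.8333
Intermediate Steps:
T(Q, H) = H/Q + Q/H
q(c) = ⅗ (q(c) = 3/5 = 3*(⅕) = ⅗)
q(P)*T(72, -16) = 3*(-16/72 + 72/(-16))/5 = 3*(-16*1/72 + 72*(-1/16))/5 = 3*(-2/9 - 9/2)/5 = (⅗)*(-85/18) = -17/6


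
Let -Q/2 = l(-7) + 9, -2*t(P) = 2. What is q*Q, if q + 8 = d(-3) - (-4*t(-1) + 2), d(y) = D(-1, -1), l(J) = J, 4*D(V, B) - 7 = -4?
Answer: 53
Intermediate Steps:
D(V, B) = ¾ (D(V, B) = 7/4 + (¼)*(-4) = 7/4 - 1 = ¾)
t(P) = -1 (t(P) = -½*2 = -1)
d(y) = ¾
Q = -4 (Q = -2*(-7 + 9) = -2*2 = -4)
q = -53/4 (q = -8 + (¾ - (-4*(-1) + 2)) = -8 + (¾ - (4 + 2)) = -8 + (¾ - 1*6) = -8 + (¾ - 6) = -8 - 21/4 = -53/4 ≈ -13.250)
q*Q = -53/4*(-4) = 53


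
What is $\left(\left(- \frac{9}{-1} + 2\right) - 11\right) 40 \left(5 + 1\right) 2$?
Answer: $0$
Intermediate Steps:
$\left(\left(- \frac{9}{-1} + 2\right) - 11\right) 40 \left(5 + 1\right) 2 = \left(\left(\left(-9\right) \left(-1\right) + 2\right) - 11\right) 40 \cdot 6 \cdot 2 = \left(\left(9 + 2\right) - 11\right) 40 \cdot 12 = \left(11 - 11\right) 40 \cdot 12 = 0 \cdot 40 \cdot 12 = 0 \cdot 12 = 0$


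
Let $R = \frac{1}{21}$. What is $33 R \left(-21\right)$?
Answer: $-33$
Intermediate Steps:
$R = \frac{1}{21} \approx 0.047619$
$33 R \left(-21\right) = 33 \cdot \frac{1}{21} \left(-21\right) = \frac{11}{7} \left(-21\right) = -33$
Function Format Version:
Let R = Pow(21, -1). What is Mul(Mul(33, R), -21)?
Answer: -33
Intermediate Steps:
R = Rational(1, 21) ≈ 0.047619
Mul(Mul(33, R), -21) = Mul(Mul(33, Rational(1, 21)), -21) = Mul(Rational(11, 7), -21) = -33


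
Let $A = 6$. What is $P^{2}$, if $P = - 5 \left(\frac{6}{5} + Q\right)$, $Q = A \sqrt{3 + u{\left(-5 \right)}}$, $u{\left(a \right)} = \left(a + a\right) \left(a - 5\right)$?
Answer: $92736 + 360 \sqrt{103} \approx 96390.0$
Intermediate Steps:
$u{\left(a \right)} = 2 a \left(-5 + a\right)$
$Q = 6 \sqrt{103}$ ($Q = 6 \sqrt{3 + 2 \left(-5\right) \left(-5 - 5\right)} = 6 \sqrt{3 + 2 \left(-5\right) \left(-10\right)} = 6 \sqrt{3 + 100} = 6 \sqrt{103} \approx 60.893$)
$P = -6 - 30 \sqrt{103}$ ($P = - 5 \left(\frac{6}{5} + 6 \sqrt{103}\right) = -6 - 30 \sqrt{103} \approx -310.47$)
$P^{2} = \left(-6 - 30 \sqrt{103}\right)^{2}$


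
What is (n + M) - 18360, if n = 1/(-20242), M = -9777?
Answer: -569549155/20242 ≈ -28137.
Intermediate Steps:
n = -1/20242 ≈ -4.9402e-5
(n + M) - 18360 = (-1/20242 - 9777) - 18360 = -197906035/20242 - 18360 = -569549155/20242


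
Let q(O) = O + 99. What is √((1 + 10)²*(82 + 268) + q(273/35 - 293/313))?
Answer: 3*√11553773695/1565 ≈ 206.05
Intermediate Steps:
q(O) = 99 + O
√((1 + 10)²*(82 + 268) + q(273/35 - 293/313)) = √((1 + 10)²*(82 + 268) + (99 + (273/35 - 293/313))) = √(11²*350 + (99 + (273*(1/35) - 293*1/313))) = √(121*350 + (99 + (39/5 - 293/313))) = √(42350 + (99 + 10742/1565)) = √(42350 + 165677/1565) = √(66443427/1565) = 3*√11553773695/1565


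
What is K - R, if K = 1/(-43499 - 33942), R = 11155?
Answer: -863854356/77441 ≈ -11155.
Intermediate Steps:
K = -1/77441 (K = 1/(-77441) = -1/77441 ≈ -1.2913e-5)
K - R = -1/77441 - 1*11155 = -1/77441 - 11155 = -863854356/77441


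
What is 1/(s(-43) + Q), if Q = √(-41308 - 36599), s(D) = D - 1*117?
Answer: -160/103507 - I*√77907/103507 ≈ -0.0015458 - 0.0026966*I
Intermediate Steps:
s(D) = -117 + D (s(D) = D - 117 = -117 + D)
Q = I*√77907 (Q = √(-77907) = I*√77907 ≈ 279.12*I)
1/(s(-43) + Q) = 1/((-117 - 43) + I*√77907) = 1/(-160 + I*√77907)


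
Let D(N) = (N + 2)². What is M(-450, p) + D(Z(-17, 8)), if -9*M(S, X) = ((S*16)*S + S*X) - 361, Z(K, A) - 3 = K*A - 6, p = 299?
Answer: -2936168/9 ≈ -3.2624e+5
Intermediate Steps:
Z(K, A) = -3 + A*K (Z(K, A) = 3 + (K*A - 6) = 3 + (A*K - 6) = 3 + (-6 + A*K) = -3 + A*K)
M(S, X) = 361/9 - 16*S²/9 - S*X/9 (M(S, X) = -(((S*16)*S + S*X) - 361)/9 = -(((16*S)*S + S*X) - 361)/9 = -((16*S² + S*X) - 361)/9 = -(-361 + 16*S² + S*X)/9 = 361/9 - 16*S²/9 - S*X/9)
D(N) = (2 + N)²
M(-450, p) + D(Z(-17, 8)) = (361/9 - 16/9*(-450)² - ⅑*(-450)*299) + (2 + (-3 + 8*(-17)))² = (361/9 - 16/9*202500 + 14950) + (2 + (-3 - 136))² = (361/9 - 360000 + 14950) + (2 - 139)² = -3105089/9 + (-137)² = -3105089/9 + 18769 = -2936168/9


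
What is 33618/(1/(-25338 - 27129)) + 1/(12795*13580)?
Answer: -306477195939696599/173756100 ≈ -1.7638e+9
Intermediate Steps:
33618/(1/(-25338 - 27129)) + 1/(12795*13580) = 33618/(1/(-52467)) + (1/12795)*(1/13580) = 33618/(-1/52467) + 1/173756100 = 33618*(-52467) + 1/173756100 = -1763835606 + 1/173756100 = -306477195939696599/173756100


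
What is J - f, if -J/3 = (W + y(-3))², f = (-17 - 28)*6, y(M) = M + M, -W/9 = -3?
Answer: -1053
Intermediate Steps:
W = 27 (W = -9*(-3) = 27)
y(M) = 2*M
f = -270 (f = -45*6 = -270)
J = -1323 (J = -3*(27 + 2*(-3))² = -3*(27 - 6)² = -3*21² = -3*441 = -1323)
J - f = -1323 - 1*(-270) = -1323 + 270 = -1053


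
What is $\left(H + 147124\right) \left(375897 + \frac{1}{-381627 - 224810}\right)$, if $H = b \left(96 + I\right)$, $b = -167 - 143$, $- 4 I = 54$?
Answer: $\frac{27708048586642412}{606437} \approx 4.569 \cdot 10^{10}$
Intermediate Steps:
$I = - \frac{27}{2}$ ($I = \left(- \frac{1}{4}\right) 54 = - \frac{27}{2} \approx -13.5$)
$b = -310$ ($b = -167 - 143 = -310$)
$H = -25575$ ($H = - 310 \left(96 - \frac{27}{2}\right) = \left(-310\right) \frac{165}{2} = -25575$)
$\left(H + 147124\right) \left(375897 + \frac{1}{-381627 - 224810}\right) = \left(-25575 + 147124\right) \left(375897 + \frac{1}{-381627 - 224810}\right) = 121549 \left(375897 + \frac{1}{-606437}\right) = 121549 \left(375897 - \frac{1}{606437}\right) = 121549 \cdot \frac{227957848988}{606437} = \frac{27708048586642412}{606437}$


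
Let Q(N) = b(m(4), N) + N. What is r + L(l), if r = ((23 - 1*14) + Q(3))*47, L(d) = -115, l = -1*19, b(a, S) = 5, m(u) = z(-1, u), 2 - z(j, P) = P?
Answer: 684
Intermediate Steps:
z(j, P) = 2 - P
m(u) = 2 - u
l = -19
Q(N) = 5 + N
r = 799 (r = ((23 - 1*14) + (5 + 3))*47 = ((23 - 14) + 8)*47 = (9 + 8)*47 = 17*47 = 799)
r + L(l) = 799 - 115 = 684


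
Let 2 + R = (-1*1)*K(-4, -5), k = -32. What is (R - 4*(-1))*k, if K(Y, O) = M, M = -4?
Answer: -192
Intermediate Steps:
K(Y, O) = -4
R = 2 (R = -2 - 1*1*(-4) = -2 - 1*(-4) = -2 + 4 = 2)
(R - 4*(-1))*k = (2 - 4*(-1))*(-32) = (2 + 4)*(-32) = 6*(-32) = -192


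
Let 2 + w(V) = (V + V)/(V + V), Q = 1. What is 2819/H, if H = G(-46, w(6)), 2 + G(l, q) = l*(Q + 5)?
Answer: -2819/278 ≈ -10.140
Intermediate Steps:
w(V) = -1 (w(V) = -2 + (V + V)/(V + V) = -2 + (2*V)/((2*V)) = -2 + (2*V)*(1/(2*V)) = -2 + 1 = -1)
G(l, q) = -2 + 6*l (G(l, q) = -2 + l*(1 + 5) = -2 + l*6 = -2 + 6*l)
H = -278 (H = -2 + 6*(-46) = -2 - 276 = -278)
2819/H = 2819/(-278) = 2819*(-1/278) = -2819/278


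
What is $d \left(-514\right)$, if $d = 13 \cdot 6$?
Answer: $-40092$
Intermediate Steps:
$d = 78$
$d \left(-514\right) = 78 \left(-514\right) = -40092$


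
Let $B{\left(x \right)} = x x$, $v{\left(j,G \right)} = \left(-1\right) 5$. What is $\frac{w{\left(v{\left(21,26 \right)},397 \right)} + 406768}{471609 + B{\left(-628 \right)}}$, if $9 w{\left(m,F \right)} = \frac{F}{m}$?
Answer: $\frac{18304163}{38969685} \approx 0.4697$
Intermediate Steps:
$v{\left(j,G \right)} = -5$
$B{\left(x \right)} = x^{2}$
$w{\left(m,F \right)} = \frac{F}{9 m}$ ($w{\left(m,F \right)} = \frac{F \frac{1}{m}}{9} = \frac{F}{9 m}$)
$\frac{w{\left(v{\left(21,26 \right)},397 \right)} + 406768}{471609 + B{\left(-628 \right)}} = \frac{\frac{1}{9} \cdot 397 \frac{1}{-5} + 406768}{471609 + \left(-628\right)^{2}} = \frac{\frac{1}{9} \cdot 397 \left(- \frac{1}{5}\right) + 406768}{471609 + 394384} = \frac{- \frac{397}{45} + 406768}{865993} = \frac{18304163}{45} \cdot \frac{1}{865993} = \frac{18304163}{38969685}$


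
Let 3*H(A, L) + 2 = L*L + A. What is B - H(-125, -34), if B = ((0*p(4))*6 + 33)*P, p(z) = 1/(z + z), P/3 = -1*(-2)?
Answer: -145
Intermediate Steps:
P = 6 (P = 3*(-1*(-2)) = 3*2 = 6)
H(A, L) = -⅔ + A/3 + L²/3 (H(A, L) = -⅔ + (L*L + A)/3 = -⅔ + (L² + A)/3 = -⅔ + (A + L²)/3 = -⅔ + (A/3 + L²/3) = -⅔ + A/3 + L²/3)
p(z) = 1/(2*z)
B = 198 (B = ((0*((½)/4))*6 + 33)*6 = ((0*((½)*(¼)))*6 + 33)*6 = ((0*(⅛))*6 + 33)*6 = (0*6 + 33)*6 = (0 + 33)*6 = 33*6 = 198)
B - H(-125, -34) = 198 - (-⅔ + (⅓)*(-125) + (⅓)*(-34)²) = 198 - (-⅔ - 125/3 + (⅓)*1156) = 198 - (-⅔ - 125/3 + 1156/3) = 198 - 1*343 = 198 - 343 = -145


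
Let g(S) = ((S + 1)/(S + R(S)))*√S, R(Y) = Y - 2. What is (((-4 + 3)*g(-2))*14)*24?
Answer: -56*I*√2 ≈ -79.196*I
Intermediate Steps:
R(Y) = -2 + Y
g(S) = √S*(1 + S)/(-2 + 2*S) (g(S) = ((S + 1)/(S + (-2 + S)))*√S = ((1 + S)/(-2 + 2*S))*√S = √S*(1 + S)/(-2 + 2*S))
(((-4 + 3)*g(-2))*14)*24 = (((-4 + 3)*(√(-2)*(1 - 2)/(2*(-1 - 2))))*14)*24 = (-I*√2*(-1)/(2*(-3))*14)*24 = (-I*√2*(-1)*(-1)/(2*3)*14)*24 = (-I*√2/6*14)*24 = -7*I*√2/3*24 = -56*I*√2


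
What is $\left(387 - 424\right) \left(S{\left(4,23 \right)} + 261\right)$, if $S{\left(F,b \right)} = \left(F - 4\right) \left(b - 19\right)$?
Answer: $-9657$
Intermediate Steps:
$S{\left(F,b \right)} = \left(-19 + b\right) \left(-4 + F\right)$ ($S{\left(F,b \right)} = \left(-4 + F\right) \left(-19 + b\right) = \left(-19 + b\right) \left(-4 + F\right)$)
$\left(387 - 424\right) \left(S{\left(4,23 \right)} + 261\right) = \left(387 - 424\right) \left(\left(76 - 76 - 92 + 4 \cdot 23\right) + 261\right) = - 37 \left(\left(76 - 76 - 92 + 92\right) + 261\right) = - 37 \left(0 + 261\right) = \left(-37\right) 261 = -9657$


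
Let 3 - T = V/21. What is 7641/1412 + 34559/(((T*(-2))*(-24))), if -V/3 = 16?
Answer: 88787893/626928 ≈ 141.62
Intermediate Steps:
V = -48 (V = -3*16 = -48)
T = 37/7 (T = 3 - (-48)/21 = 3 - 1*(-16/7) = 3 + 16/7 = 37/7 ≈ 5.2857)
7641/1412 + 34559/(((T*(-2))*(-24))) = 7641/1412 + 34559/((((37/7)*(-2))*(-24))) = 7641*(1/1412) + 34559/((-74/7*(-24))) = 7641/1412 + 34559/(1776/7) = 7641/1412 + 34559*(7/1776) = 7641/1412 + 241913/1776 = 88787893/626928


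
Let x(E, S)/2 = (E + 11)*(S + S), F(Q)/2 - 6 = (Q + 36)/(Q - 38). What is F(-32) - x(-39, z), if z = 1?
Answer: 4336/35 ≈ 123.89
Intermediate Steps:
F(Q) = 12 + 2*(36 + Q)/(-38 + Q) (F(Q) = 12 + 2*((Q + 36)/(Q - 38)) = 12 + 2*((36 + Q)/(-38 + Q)) = 12 + 2*(36 + Q)/(-38 + Q))
x(E, S) = 4*S*(11 + E) (x(E, S) = 2*((E + 11)*(S + S)) = 2*((11 + E)*(2*S)) = 2*(2*S*(11 + E)) = 4*S*(11 + E))
F(-32) - x(-39, z) = 2*(-192 + 7*(-32))/(-38 - 32) - 4*(11 - 39) = 2*(-192 - 224)/(-70) - 4*(-28) = 2*(-1/70)*(-416) - 1*(-112) = 416/35 + 112 = 4336/35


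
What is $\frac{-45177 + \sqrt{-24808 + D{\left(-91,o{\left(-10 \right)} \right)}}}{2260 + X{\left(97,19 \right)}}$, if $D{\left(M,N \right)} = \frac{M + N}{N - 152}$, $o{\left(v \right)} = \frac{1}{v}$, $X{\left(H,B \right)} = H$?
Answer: $- \frac{45177}{2357} + \frac{i \sqrt{37732057}}{91923} \approx -19.167 + 0.066824 i$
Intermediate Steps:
$D{\left(M,N \right)} = \frac{M + N}{-152 + N}$
$\frac{-45177 + \sqrt{-24808 + D{\left(-91,o{\left(-10 \right)} \right)}}}{2260 + X{\left(97,19 \right)}} = \frac{-45177 + \sqrt{-24808 + \frac{-91 + \frac{1}{-10}}{-152 + \frac{1}{-10}}}}{2260 + 97} = \frac{-45177 + \sqrt{-24808 + \frac{-91 - \frac{1}{10}}{-152 - \frac{1}{10}}}}{2357} = \left(-45177 + \sqrt{-24808 + \frac{1}{- \frac{1521}{10}} \left(- \frac{911}{10}\right)}\right) \frac{1}{2357} = \left(-45177 + \sqrt{-24808 - - \frac{911}{1521}}\right) \frac{1}{2357} = \left(-45177 + \sqrt{-24808 + \frac{911}{1521}}\right) \frac{1}{2357} = \left(-45177 + \sqrt{- \frac{37732057}{1521}}\right) \frac{1}{2357} = \left(-45177 + \frac{i \sqrt{37732057}}{39}\right) \frac{1}{2357} = - \frac{45177}{2357} + \frac{i \sqrt{37732057}}{91923}$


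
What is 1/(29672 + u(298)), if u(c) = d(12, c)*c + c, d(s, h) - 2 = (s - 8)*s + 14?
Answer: 1/49042 ≈ 2.0391e-5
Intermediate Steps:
d(s, h) = 16 + s*(-8 + s) (d(s, h) = 2 + ((s - 8)*s + 14) = 2 + ((-8 + s)*s + 14) = 2 + (s*(-8 + s) + 14) = 2 + (14 + s*(-8 + s)) = 16 + s*(-8 + s))
u(c) = 65*c (u(c) = (16 + 12² - 8*12)*c + c = (16 + 144 - 96)*c + c = 64*c + c = 65*c)
1/(29672 + u(298)) = 1/(29672 + 65*298) = 1/(29672 + 19370) = 1/49042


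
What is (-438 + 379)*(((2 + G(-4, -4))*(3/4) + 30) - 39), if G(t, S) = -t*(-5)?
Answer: 2655/2 ≈ 1327.5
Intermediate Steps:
G(t, S) = 5*t
(-438 + 379)*(((2 + G(-4, -4))*(3/4) + 30) - 39) = (-438 + 379)*(((2 + 5*(-4))*(3/4) + 30) - 39) = -59*(((2 - 20)*(3*(¼)) + 30) - 39) = -59*((-18*¾ + 30) - 39) = -59*((-27/2 + 30) - 39) = -59*(33/2 - 39) = -59*(-45/2) = 2655/2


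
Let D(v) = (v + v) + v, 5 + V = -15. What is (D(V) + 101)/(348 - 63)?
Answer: 41/285 ≈ 0.14386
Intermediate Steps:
V = -20 (V = -5 - 15 = -20)
D(v) = 3*v (D(v) = 2*v + v = 3*v)
(D(V) + 101)/(348 - 63) = (3*(-20) + 101)/(348 - 63) = (-60 + 101)/285 = 41*(1/285) = 41/285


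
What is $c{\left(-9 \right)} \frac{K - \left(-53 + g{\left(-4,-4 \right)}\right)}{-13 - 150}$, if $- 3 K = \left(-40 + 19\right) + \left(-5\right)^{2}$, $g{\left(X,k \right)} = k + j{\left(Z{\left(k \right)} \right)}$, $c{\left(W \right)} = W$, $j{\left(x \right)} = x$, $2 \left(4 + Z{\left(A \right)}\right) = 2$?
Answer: $\frac{528}{163} \approx 3.2393$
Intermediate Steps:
$Z{\left(A \right)} = -3$ ($Z{\left(A \right)} = -4 + \frac{1}{2} \cdot 2 = -4 + 1 = -3$)
$g{\left(X,k \right)} = -3 + k$ ($g{\left(X,k \right)} = k - 3 = -3 + k$)
$K = - \frac{4}{3}$ ($K = - \frac{\left(-40 + 19\right) + \left(-5\right)^{2}}{3} = - \frac{-21 + 25}{3} = \left(- \frac{1}{3}\right) 4 = - \frac{4}{3} \approx -1.3333$)
$c{\left(-9 \right)} \frac{K - \left(-53 + g{\left(-4,-4 \right)}\right)}{-13 - 150} = - 9 \frac{- \frac{4}{3} + \left(53 - \left(-3 - 4\right)\right)}{-13 - 150} = - 9 \frac{- \frac{4}{3} + \left(53 - -7\right)}{-163} = - 9 \left(- \frac{4}{3} + \left(53 + 7\right)\right) \left(- \frac{1}{163}\right) = - 9 \left(- \frac{4}{3} + 60\right) \left(- \frac{1}{163}\right) = - 9 \cdot \frac{176}{3} \left(- \frac{1}{163}\right) = \left(-9\right) \left(- \frac{176}{489}\right) = \frac{528}{163}$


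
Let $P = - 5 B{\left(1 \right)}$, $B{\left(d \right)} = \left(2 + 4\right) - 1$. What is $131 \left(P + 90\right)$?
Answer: $8515$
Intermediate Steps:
$B{\left(d \right)} = 5$ ($B{\left(d \right)} = 6 - 1 = 5$)
$P = -25$ ($P = \left(-5\right) 5 = -25$)
$131 \left(P + 90\right) = 131 \left(-25 + 90\right) = 131 \cdot 65 = 8515$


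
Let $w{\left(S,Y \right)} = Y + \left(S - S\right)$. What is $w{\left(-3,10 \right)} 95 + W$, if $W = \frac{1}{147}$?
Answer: $\frac{139651}{147} \approx 950.01$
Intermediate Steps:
$w{\left(S,Y \right)} = Y$ ($w{\left(S,Y \right)} = Y + 0 = Y$)
$W = \frac{1}{147} \approx 0.0068027$
$w{\left(-3,10 \right)} 95 + W = 10 \cdot 95 + \frac{1}{147} = 950 + \frac{1}{147} = \frac{139651}{147}$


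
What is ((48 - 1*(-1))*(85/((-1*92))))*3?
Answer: -12495/92 ≈ -135.82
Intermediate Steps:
((48 - 1*(-1))*(85/((-1*92))))*3 = ((48 + 1)*(85/(-92)))*3 = (49*(85*(-1/92)))*3 = (49*(-85/92))*3 = -4165/92*3 = -12495/92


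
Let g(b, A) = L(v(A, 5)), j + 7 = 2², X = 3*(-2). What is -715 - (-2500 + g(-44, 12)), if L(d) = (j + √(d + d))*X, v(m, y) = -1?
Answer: 1767 + 6*I*√2 ≈ 1767.0 + 8.4853*I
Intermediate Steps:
X = -6
j = -3 (j = -7 + 2² = -7 + 4 = -3)
L(d) = 18 - 6*√2*√d (L(d) = (-3 + √(d + d))*(-6) = (-3 + √(2*d))*(-6) = (-3 + √2*√d)*(-6) = 18 - 6*√2*√d)
g(b, A) = 18 - 6*I*√2 (g(b, A) = 18 - 6*√2*√(-1) = 18 - 6*√2*I = 18 - 6*I*√2)
-715 - (-2500 + g(-44, 12)) = -715 - (-2500 + (18 - 6*I*√2)) = -715 - (-2482 - 6*I*√2) = -715 + (2482 + 6*I*√2) = 1767 + 6*I*√2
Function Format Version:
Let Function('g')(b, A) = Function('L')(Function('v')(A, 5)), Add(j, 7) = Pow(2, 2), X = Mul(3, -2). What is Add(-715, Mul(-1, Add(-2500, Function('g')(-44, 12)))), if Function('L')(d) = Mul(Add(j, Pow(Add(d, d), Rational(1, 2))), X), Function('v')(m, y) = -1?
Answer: Add(1767, Mul(6, I, Pow(2, Rational(1, 2)))) ≈ Add(1767.0, Mul(8.4853, I))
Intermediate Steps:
X = -6
j = -3 (j = Add(-7, Pow(2, 2)) = Add(-7, 4) = -3)
Function('L')(d) = Add(18, Mul(-6, Pow(2, Rational(1, 2)), Pow(d, Rational(1, 2)))) (Function('L')(d) = Mul(Add(-3, Pow(Add(d, d), Rational(1, 2))), -6) = Mul(Add(-3, Pow(Mul(2, d), Rational(1, 2))), -6) = Mul(Add(-3, Mul(Pow(2, Rational(1, 2)), Pow(d, Rational(1, 2)))), -6) = Add(18, Mul(-6, Pow(2, Rational(1, 2)), Pow(d, Rational(1, 2)))))
Function('g')(b, A) = Add(18, Mul(-6, I, Pow(2, Rational(1, 2)))) (Function('g')(b, A) = Add(18, Mul(-6, Pow(2, Rational(1, 2)), Pow(-1, Rational(1, 2)))) = Add(18, Mul(-6, Pow(2, Rational(1, 2)), I)) = Add(18, Mul(-6, I, Pow(2, Rational(1, 2)))))
Add(-715, Mul(-1, Add(-2500, Function('g')(-44, 12)))) = Add(-715, Mul(-1, Add(-2500, Add(18, Mul(-6, I, Pow(2, Rational(1, 2))))))) = Add(-715, Mul(-1, Add(-2482, Mul(-6, I, Pow(2, Rational(1, 2)))))) = Add(-715, Add(2482, Mul(6, I, Pow(2, Rational(1, 2))))) = Add(1767, Mul(6, I, Pow(2, Rational(1, 2))))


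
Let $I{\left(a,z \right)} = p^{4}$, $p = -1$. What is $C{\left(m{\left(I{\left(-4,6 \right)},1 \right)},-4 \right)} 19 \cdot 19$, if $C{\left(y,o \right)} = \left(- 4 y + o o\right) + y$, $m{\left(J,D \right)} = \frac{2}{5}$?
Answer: $\frac{26714}{5} \approx 5342.8$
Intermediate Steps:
$I{\left(a,z \right)} = 1$ ($I{\left(a,z \right)} = \left(-1\right)^{4} = 1$)
$m{\left(J,D \right)} = \frac{2}{5}$ ($m{\left(J,D \right)} = 2 \cdot \frac{1}{5} = \frac{2}{5}$)
$C{\left(y,o \right)} = o^{2} - 3 y$ ($C{\left(y,o \right)} = \left(- 4 y + o^{2}\right) + y = \left(o^{2} - 4 y\right) + y = o^{2} - 3 y$)
$C{\left(m{\left(I{\left(-4,6 \right)},1 \right)},-4 \right)} 19 \cdot 19 = \left(\left(-4\right)^{2} - \frac{6}{5}\right) 19 \cdot 19 = \left(16 - \frac{6}{5}\right) 19 \cdot 19 = \frac{74}{5} \cdot 19 \cdot 19 = \frac{1406}{5} \cdot 19 = \frac{26714}{5}$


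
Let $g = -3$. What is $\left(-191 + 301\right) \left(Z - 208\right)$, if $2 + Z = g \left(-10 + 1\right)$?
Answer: $-20130$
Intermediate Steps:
$Z = 25$ ($Z = -2 - 3 \left(-10 + 1\right) = -2 - -27 = -2 + 27 = 25$)
$\left(-191 + 301\right) \left(Z - 208\right) = \left(-191 + 301\right) \left(25 - 208\right) = 110 \left(-183\right) = -20130$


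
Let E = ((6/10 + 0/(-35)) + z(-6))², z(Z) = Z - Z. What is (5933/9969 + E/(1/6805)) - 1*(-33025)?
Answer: 1768271071/49845 ≈ 35475.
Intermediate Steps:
z(Z) = 0
E = 9/25 (E = ((6/10 + 0/(-35)) + 0)² = ((6*(⅒) + 0*(-1/35)) + 0)² = ((⅗ + 0) + 0)² = (⅗ + 0)² = (⅗)² = 9/25 ≈ 0.36000)
(5933/9969 + E/(1/6805)) - 1*(-33025) = (5933/9969 + 9/(25*(1/6805))) - 1*(-33025) = (5933*(1/9969) + 9/(25*(1/6805))) + 33025 = (5933/9969 + (9/25)*6805) + 33025 = (5933/9969 + 12249/5) + 33025 = 122139946/49845 + 33025 = 1768271071/49845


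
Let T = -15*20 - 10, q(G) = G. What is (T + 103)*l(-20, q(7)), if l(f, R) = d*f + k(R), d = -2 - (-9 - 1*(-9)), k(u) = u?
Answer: -9729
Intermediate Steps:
d = -2 (d = -2 - (-9 + 9) = -2 - 1*0 = -2 + 0 = -2)
l(f, R) = R - 2*f (l(f, R) = -2*f + R = R - 2*f)
T = -310 (T = -300 - 10 = -310)
(T + 103)*l(-20, q(7)) = (-310 + 103)*(7 - 2*(-20)) = -207*(7 + 40) = -207*47 = -9729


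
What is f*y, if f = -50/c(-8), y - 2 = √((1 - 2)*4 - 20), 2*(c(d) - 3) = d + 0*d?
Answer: 100 + 100*I*√6 ≈ 100.0 + 244.95*I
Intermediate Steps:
c(d) = 3 + d/2 (c(d) = 3 + (d + 0*d)/2 = 3 + (d + 0)/2 = 3 + d/2)
y = 2 + 2*I*√6 (y = 2 + √((1 - 2)*4 - 20) = 2 + √(-1*4 - 20) = 2 + √(-4 - 20) = 2 + √(-24) = 2 + 2*I*√6 ≈ 2.0 + 4.899*I)
f = 50 (f = -50/(3 + (½)*(-8)) = -50/(3 - 4) = -50/(-1) = -50*(-1) = 50)
f*y = 50*(2 + 2*I*√6) = 100 + 100*I*√6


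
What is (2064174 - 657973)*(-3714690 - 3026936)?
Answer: -9480081222826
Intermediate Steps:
(2064174 - 657973)*(-3714690 - 3026936) = 1406201*(-6741626) = -9480081222826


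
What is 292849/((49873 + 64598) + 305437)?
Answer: 292849/419908 ≈ 0.69741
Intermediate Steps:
292849/((49873 + 64598) + 305437) = 292849/(114471 + 305437) = 292849/419908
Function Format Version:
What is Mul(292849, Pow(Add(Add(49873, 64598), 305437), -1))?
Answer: Rational(292849, 419908) ≈ 0.69741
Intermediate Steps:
Mul(292849, Pow(Add(Add(49873, 64598), 305437), -1)) = Mul(292849, Pow(Add(114471, 305437), -1)) = Mul(292849, Pow(419908, -1)) = Mul(292849, Rational(1, 419908)) = Rational(292849, 419908)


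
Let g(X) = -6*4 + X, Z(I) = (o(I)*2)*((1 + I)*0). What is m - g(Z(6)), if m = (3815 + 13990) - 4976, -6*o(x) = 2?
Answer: 12853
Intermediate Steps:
o(x) = -⅓ (o(x) = -⅙*2 = -⅓)
Z(I) = 0 (Z(I) = (-⅓*2)*((1 + I)*0) = -⅔*0 = 0)
m = 12829 (m = 17805 - 4976 = 12829)
g(X) = -24 + X
m - g(Z(6)) = 12829 - (-24 + 0) = 12829 - 1*(-24) = 12829 + 24 = 12853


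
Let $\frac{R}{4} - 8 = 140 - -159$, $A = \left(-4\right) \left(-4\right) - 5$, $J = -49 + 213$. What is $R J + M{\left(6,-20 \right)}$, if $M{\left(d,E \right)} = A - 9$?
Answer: $201394$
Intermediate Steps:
$J = 164$
$A = 11$ ($A = 16 - 5 = 11$)
$M{\left(d,E \right)} = 2$ ($M{\left(d,E \right)} = 11 - 9 = 2$)
$R = 1228$ ($R = 32 + 4 \left(140 - -159\right) = 32 + 4 \left(140 + 159\right) = 32 + 4 \cdot 299 = 32 + 1196 = 1228$)
$R J + M{\left(6,-20 \right)} = 1228 \cdot 164 + 2 = 201392 + 2 = 201394$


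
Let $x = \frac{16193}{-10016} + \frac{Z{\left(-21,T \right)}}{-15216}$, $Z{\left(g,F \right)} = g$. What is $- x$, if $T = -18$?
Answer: $\frac{5128799}{3175072} \approx 1.6153$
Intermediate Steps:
$x = - \frac{5128799}{3175072}$ ($x = \frac{16193}{-10016} - \frac{21}{-15216} = 16193 \left(- \frac{1}{10016}\right) - - \frac{7}{5072} = - \frac{16193}{10016} + \frac{7}{5072} = - \frac{5128799}{3175072} \approx -1.6153$)
$- x = \left(-1\right) \left(- \frac{5128799}{3175072}\right) = \frac{5128799}{3175072}$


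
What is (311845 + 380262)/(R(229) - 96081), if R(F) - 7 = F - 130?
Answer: -692107/95975 ≈ -7.2113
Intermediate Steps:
R(F) = -123 + F (R(F) = 7 + (F - 130) = 7 + (-130 + F) = -123 + F)
(311845 + 380262)/(R(229) - 96081) = (311845 + 380262)/((-123 + 229) - 96081) = 692107/(106 - 96081) = 692107/(-95975) = 692107*(-1/95975) = -692107/95975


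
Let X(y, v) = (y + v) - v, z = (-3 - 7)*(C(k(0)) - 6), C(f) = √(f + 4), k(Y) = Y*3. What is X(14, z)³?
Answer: 2744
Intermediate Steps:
k(Y) = 3*Y
C(f) = √(4 + f)
z = 40 (z = (-3 - 7)*(√(4 + 3*0) - 6) = -10*(√(4 + 0) - 6) = -10*(√4 - 6) = -10*(2 - 6) = -10*(-4) = 40)
X(y, v) = y (X(y, v) = (v + y) - v = y)
X(14, z)³ = 14³ = 2744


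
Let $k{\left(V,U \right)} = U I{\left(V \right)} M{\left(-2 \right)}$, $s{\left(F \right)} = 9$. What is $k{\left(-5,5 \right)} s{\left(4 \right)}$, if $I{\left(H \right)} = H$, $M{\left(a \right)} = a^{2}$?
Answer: $-900$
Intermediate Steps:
$k{\left(V,U \right)} = 4 U V$ ($k{\left(V,U \right)} = U V \left(-2\right)^{2} = U V 4 = 4 U V$)
$k{\left(-5,5 \right)} s{\left(4 \right)} = 4 \cdot 5 \left(-5\right) 9 = \left(-100\right) 9 = -900$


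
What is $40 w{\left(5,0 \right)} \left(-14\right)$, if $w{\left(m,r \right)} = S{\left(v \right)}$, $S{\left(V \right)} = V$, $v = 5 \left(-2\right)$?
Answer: $5600$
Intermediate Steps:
$v = -10$
$w{\left(m,r \right)} = -10$
$40 w{\left(5,0 \right)} \left(-14\right) = 40 \left(-10\right) \left(-14\right) = \left(-400\right) \left(-14\right) = 5600$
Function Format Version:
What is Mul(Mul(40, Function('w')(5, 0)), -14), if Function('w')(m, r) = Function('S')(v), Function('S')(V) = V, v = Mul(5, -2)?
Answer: 5600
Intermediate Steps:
v = -10
Function('w')(m, r) = -10
Mul(Mul(40, Function('w')(5, 0)), -14) = Mul(Mul(40, -10), -14) = Mul(-400, -14) = 5600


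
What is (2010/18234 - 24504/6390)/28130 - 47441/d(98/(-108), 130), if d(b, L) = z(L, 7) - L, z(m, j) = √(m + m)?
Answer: 239955779478079/647422076800 + 47441*√65/8320 ≈ 416.60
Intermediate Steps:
z(m, j) = √2*√m (z(m, j) = √(2*m) = √2*√m)
d(b, L) = -L + √2*√L (d(b, L) = √2*√L - L = -L + √2*√L)
(2010/18234 - 24504/6390)/28130 - 47441/d(98/(-108), 130) = (2010/18234 - 24504/6390)/28130 - 47441/(-1*130 + √2*√130) = (2010*(1/18234) - 24504*1/6390)*(1/28130) - 47441/(-130 + 2*√65) = (335/3039 - 4084/1065)*(1/28130) - 47441/(-130 + 2*√65) = -1339389/359615*1/28130 - 47441/(-130 + 2*√65) = -1339389/10115969950 - 47441/(-130 + 2*√65)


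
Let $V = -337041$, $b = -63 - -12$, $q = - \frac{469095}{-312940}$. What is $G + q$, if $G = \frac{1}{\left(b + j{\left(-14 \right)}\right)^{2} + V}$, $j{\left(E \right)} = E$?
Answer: $\frac{7806100429}{5207571952} \approx 1.499$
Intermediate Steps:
$q = \frac{93819}{62588}$ ($q = \left(-469095\right) \left(- \frac{1}{312940}\right) = \frac{93819}{62588} \approx 1.499$)
$b = -51$ ($b = -63 + 12 = -51$)
$G = - \frac{1}{332816}$ ($G = \frac{1}{\left(-51 - 14\right)^{2} - 337041} = \frac{1}{\left(-65\right)^{2} - 337041} = \frac{1}{4225 - 337041} = \frac{1}{-332816} = - \frac{1}{332816} \approx -3.0047 \cdot 10^{-6}$)
$G + q = - \frac{1}{332816} + \frac{93819}{62588} = \frac{7806100429}{5207571952}$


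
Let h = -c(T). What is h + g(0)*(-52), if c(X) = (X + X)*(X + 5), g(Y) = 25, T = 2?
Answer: -1328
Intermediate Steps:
c(X) = 2*X*(5 + X) (c(X) = (2*X)*(5 + X) = 2*X*(5 + X))
h = -28 (h = -2*2*(5 + 2) = -2*2*7 = -1*28 = -28)
h + g(0)*(-52) = -28 + 25*(-52) = -28 - 1300 = -1328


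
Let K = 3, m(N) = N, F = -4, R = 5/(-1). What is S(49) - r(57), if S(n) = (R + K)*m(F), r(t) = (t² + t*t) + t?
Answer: -6547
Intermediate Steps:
R = -5 (R = 5*(-1) = -5)
r(t) = t + 2*t² (r(t) = (t² + t²) + t = 2*t² + t = t + 2*t²)
S(n) = 8 (S(n) = (-5 + 3)*(-4) = -2*(-4) = 8)
S(49) - r(57) = 8 - 57*(1 + 2*57) = 8 - 57*(1 + 114) = 8 - 57*115 = 8 - 1*6555 = 8 - 6555 = -6547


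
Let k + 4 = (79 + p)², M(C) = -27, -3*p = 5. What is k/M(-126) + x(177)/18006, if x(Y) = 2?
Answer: -161417707/729243 ≈ -221.35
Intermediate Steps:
p = -5/3 (p = -⅓*5 = -5/3 ≈ -1.6667)
k = 53788/9 (k = -4 + (79 - 5/3)² = -4 + (232/3)² = -4 + 53824/9 = 53788/9 ≈ 5976.4)
k/M(-126) + x(177)/18006 = (53788/9)/(-27) + 2/18006 = (53788/9)*(-1/27) + 2*(1/18006) = -53788/243 + 1/9003 = -161417707/729243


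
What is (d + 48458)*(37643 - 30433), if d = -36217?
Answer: 88257610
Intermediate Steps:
(d + 48458)*(37643 - 30433) = (-36217 + 48458)*(37643 - 30433) = 12241*7210 = 88257610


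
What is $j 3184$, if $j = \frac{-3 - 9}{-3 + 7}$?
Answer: $-9552$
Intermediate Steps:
$j = -3$ ($j = - \frac{12}{4} = \left(-12\right) \frac{1}{4} = -3$)
$j 3184 = \left(-3\right) 3184 = -9552$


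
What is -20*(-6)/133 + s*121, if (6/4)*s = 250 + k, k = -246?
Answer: 129104/399 ≈ 323.57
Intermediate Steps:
s = 8/3 (s = 2*(250 - 246)/3 = (⅔)*4 = 8/3 ≈ 2.6667)
-20*(-6)/133 + s*121 = -20*(-6)/133 + (8/3)*121 = 120*(1/133) + 968/3 = 120/133 + 968/3 = 129104/399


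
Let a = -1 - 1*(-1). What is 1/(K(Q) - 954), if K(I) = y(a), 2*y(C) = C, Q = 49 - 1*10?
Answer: -1/954 ≈ -0.0010482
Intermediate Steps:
Q = 39 (Q = 49 - 10 = 39)
a = 0 (a = -1 + 1 = 0)
y(C) = C/2
K(I) = 0 (K(I) = (½)*0 = 0)
1/(K(Q) - 954) = 1/(0 - 954) = 1/(-954) = -1/954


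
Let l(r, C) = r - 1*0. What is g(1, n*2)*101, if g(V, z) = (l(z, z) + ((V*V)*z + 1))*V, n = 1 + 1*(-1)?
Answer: 101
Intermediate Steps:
n = 0 (n = 1 - 1 = 0)
l(r, C) = r (l(r, C) = r + 0 = r)
g(V, z) = V*(1 + z + z*V²) (g(V, z) = (z + ((V*V)*z + 1))*V = (z + (V²*z + 1))*V = (z + (z*V² + 1))*V = (z + (1 + z*V²))*V = (1 + z + z*V²)*V = V*(1 + z + z*V²))
g(1, n*2)*101 = (1*(1 + 0*2 + (0*2)*1²))*101 = (1*(1 + 0 + 0*1))*101 = (1*(1 + 0 + 0))*101 = (1*1)*101 = 1*101 = 101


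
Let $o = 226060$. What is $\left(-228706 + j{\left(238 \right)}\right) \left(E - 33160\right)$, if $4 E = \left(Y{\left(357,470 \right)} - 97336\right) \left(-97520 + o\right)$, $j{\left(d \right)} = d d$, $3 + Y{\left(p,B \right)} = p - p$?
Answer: $538213708459350$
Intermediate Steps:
$Y{\left(p,B \right)} = -3$ ($Y{\left(p,B \right)} = -3 + \left(p - p\right) = -3 + 0 = -3$)
$j{\left(d \right)} = d^{2}$
$E = -3127988765$ ($E = \frac{\left(-3 - 97336\right) \left(-97520 + 226060\right)}{4} = \frac{\left(-97339\right) 128540}{4} = \frac{1}{4} \left(-12511955060\right) = -3127988765$)
$\left(-228706 + j{\left(238 \right)}\right) \left(E - 33160\right) = \left(-228706 + 238^{2}\right) \left(-3127988765 - 33160\right) = \left(-228706 + 56644\right) \left(-3128021925\right) = \left(-172062\right) \left(-3128021925\right) = 538213708459350$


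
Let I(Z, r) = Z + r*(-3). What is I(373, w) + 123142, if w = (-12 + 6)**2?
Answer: 123407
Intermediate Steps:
w = 36 (w = (-6)**2 = 36)
I(Z, r) = Z - 3*r
I(373, w) + 123142 = (373 - 3*36) + 123142 = (373 - 108) + 123142 = 265 + 123142 = 123407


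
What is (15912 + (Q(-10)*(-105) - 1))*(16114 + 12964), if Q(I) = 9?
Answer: 435181348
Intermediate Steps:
(15912 + (Q(-10)*(-105) - 1))*(16114 + 12964) = (15912 + (9*(-105) - 1))*(16114 + 12964) = (15912 + (-945 - 1))*29078 = (15912 - 946)*29078 = 14966*29078 = 435181348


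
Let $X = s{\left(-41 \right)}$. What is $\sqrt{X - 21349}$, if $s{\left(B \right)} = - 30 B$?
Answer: $i \sqrt{20119} \approx 141.84 i$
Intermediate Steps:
$X = 1230$ ($X = \left(-30\right) \left(-41\right) = 1230$)
$\sqrt{X - 21349} = \sqrt{1230 - 21349} = \sqrt{-20119} = i \sqrt{20119}$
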